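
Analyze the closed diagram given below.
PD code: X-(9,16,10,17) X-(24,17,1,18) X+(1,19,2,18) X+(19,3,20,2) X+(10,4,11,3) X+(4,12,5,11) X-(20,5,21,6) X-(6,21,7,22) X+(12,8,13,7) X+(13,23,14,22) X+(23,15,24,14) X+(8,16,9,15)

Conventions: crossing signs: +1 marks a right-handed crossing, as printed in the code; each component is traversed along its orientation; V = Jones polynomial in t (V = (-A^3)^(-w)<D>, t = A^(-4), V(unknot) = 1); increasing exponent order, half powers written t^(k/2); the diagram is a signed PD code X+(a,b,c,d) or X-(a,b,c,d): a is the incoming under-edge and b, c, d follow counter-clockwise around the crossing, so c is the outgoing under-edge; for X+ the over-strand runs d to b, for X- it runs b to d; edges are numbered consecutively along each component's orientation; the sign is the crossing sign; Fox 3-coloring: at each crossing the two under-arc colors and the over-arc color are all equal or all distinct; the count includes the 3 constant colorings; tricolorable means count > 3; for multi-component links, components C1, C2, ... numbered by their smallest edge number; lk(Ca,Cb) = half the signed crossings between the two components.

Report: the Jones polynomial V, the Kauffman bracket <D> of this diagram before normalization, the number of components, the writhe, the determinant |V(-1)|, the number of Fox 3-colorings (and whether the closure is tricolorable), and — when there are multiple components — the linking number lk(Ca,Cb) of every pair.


V(t) = 2t - 2t^2 + 3t^3 - 3t^4 + 2t^5 - 2t^6 + t^7
bracket: A^-16 - 2A^-12 + 2A^-8 - 3A^-4 + 3 - 2A^4 + 2A^8, w = +4
1 component, writhe +4, over 12 crossings
det 15, colorings 9 of 3^12 — tricolorable
observation: det 15 = |V(-1)|; divisible by 3, so tricolorable


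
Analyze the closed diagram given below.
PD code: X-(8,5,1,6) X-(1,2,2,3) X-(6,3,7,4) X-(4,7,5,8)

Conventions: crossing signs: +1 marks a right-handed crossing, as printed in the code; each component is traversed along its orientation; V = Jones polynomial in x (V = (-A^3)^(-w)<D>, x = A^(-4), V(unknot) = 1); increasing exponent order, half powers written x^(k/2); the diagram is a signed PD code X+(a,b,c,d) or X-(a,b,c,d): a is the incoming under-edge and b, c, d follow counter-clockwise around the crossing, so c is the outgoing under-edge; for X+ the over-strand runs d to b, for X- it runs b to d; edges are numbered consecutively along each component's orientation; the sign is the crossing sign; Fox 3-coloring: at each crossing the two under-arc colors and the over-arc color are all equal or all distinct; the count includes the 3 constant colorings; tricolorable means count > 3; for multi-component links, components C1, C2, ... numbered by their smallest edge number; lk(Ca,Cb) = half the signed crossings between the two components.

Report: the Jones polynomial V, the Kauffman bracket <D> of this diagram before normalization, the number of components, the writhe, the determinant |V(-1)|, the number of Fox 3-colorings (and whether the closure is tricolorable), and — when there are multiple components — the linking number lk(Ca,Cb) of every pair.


Jones polynomial: V(x) = -x^-4 + x^-3 + x^-1
<D> = A^-8 + 1 - A^4; writhe -4
components 1, writhe -4 (4 crossings)
3-colorings: 9 of 3^4, det 3 — tricolorable
note: the span of V is 3, forcing >= 3 crossings in any diagram


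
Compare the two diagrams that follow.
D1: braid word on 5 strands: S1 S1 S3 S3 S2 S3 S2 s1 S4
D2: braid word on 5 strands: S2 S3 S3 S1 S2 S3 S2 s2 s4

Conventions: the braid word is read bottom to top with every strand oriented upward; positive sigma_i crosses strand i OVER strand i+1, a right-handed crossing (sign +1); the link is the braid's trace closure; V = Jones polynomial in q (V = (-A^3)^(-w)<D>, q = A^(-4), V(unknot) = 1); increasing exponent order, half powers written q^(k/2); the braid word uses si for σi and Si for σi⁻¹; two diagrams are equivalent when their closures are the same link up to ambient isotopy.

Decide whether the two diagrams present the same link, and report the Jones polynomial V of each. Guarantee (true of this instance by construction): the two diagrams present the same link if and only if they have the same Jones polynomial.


equivalent: yes
D1 (bracket A^-15 + A^-7 - A^-3 + A; 9 crossings at w = -7): V = -q^(-11/2) + q^(-9/2) - q^(-7/2) - q^(-3/2)
V(D2) = -q^(-11/2) + q^(-9/2) - q^(-7/2) - q^(-3/2)  [9 crossings, <D> = A^-9 + A^-1 - A^3 + A^7, w = -5]
observation: all 2 diagrams share one V(q), hence one class


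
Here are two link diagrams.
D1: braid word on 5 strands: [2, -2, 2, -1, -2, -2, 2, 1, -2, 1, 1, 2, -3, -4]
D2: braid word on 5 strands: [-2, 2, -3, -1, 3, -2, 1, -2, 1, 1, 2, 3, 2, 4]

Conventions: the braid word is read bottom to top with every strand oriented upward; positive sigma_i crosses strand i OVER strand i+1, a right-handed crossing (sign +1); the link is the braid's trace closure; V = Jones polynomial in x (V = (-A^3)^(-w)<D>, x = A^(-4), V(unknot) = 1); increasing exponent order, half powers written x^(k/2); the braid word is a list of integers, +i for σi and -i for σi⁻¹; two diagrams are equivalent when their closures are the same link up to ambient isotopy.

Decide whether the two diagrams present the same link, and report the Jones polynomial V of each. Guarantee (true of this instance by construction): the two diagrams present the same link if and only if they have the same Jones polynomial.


equivalent: yes
D1 (bracket A^-20 - 2A^-16 + 2A^-12 - 2A^-8 + 2A^-4 - 1 + A^4; 14 crossings at w = 0): V = x^-1 - 1 + 2x - 2x^2 + 2x^3 - 2x^4 + x^5
D2 (bracket A^-8 - 2A^-4 + 2 - 2A^4 + 2A^8 - A^12 + A^16; 14 crossings at w = +4): V = x^-1 - 1 + 2x - 2x^2 + 2x^3 - 2x^4 + x^5
key observation: from 14 to 14 crossings by R-moves: one link, two diagrams


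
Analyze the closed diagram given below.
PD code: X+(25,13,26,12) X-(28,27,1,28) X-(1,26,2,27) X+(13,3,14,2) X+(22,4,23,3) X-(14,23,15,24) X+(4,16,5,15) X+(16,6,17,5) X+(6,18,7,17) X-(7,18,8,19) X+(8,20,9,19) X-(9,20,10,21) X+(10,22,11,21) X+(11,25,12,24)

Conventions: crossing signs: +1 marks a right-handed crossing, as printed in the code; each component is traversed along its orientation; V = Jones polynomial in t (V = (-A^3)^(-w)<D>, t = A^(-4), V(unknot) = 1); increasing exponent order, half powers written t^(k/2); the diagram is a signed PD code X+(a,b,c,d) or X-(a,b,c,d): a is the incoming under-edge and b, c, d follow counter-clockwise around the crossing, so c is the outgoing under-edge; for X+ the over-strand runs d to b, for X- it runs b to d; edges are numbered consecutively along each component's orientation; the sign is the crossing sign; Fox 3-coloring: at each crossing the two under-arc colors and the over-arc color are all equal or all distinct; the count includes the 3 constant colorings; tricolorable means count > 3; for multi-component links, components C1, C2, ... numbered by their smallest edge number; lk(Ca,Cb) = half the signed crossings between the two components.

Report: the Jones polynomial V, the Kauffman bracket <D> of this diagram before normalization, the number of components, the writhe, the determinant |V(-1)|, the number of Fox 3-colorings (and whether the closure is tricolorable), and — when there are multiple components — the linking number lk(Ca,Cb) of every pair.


V(t) = t^2 - t^3 + 3t^4 - 3t^5 + 3t^6 - 3t^7 + 2t^8 - t^9
bracket: -A^-24 + 2A^-20 - 3A^-16 + 3A^-12 - 3A^-8 + 3A^-4 - 1 + A^4, w = +4
1 component, writhe +4, over 14 crossings
det 17, colorings 3 of 3^14 — not tricolorable
observation: the span of V is 7, forcing >= 7 crossings in any diagram


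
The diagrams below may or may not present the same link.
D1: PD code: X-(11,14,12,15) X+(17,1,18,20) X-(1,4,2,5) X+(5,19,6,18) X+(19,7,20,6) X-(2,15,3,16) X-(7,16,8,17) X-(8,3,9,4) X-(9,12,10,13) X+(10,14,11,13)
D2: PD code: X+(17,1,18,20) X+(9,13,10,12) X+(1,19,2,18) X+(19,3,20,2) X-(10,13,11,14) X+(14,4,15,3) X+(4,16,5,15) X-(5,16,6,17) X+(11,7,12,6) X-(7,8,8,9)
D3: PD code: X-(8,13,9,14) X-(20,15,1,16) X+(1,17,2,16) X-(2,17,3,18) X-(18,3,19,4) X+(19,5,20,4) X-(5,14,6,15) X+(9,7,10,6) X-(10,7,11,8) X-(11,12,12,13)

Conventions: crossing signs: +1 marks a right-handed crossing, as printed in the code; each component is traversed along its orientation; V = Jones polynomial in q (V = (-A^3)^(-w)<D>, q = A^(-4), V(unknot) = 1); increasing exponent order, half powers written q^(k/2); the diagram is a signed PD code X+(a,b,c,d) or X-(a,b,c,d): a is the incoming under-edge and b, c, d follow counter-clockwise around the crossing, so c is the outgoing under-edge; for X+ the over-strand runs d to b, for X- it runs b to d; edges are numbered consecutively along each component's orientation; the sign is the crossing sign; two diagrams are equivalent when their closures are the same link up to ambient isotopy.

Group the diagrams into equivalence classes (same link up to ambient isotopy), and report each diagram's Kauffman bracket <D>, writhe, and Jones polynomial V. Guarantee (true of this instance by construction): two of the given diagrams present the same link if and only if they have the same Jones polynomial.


grouping into links: {D1} | {D2} | {D3}
V(D1) = -q^-3 + 2q^-2 - 2q^-1 + 3 - 2q + 2q^2 - q^3  (w -2, c 10, <D> = -A^-18 + 2A^-14 - 2A^-10 + 3A^-6 - 2A^-2 + 2A^2 - A^6)
V(D2) = q + q^3 - q^4  (w +4, c 10, <D> = -A^-4 + 1 + A^8)
D3 (bracket A^-12; 10 crossings at w = -4): V = 1
why: V(q) takes 3 values over 3 diagrams, fixing the grouping


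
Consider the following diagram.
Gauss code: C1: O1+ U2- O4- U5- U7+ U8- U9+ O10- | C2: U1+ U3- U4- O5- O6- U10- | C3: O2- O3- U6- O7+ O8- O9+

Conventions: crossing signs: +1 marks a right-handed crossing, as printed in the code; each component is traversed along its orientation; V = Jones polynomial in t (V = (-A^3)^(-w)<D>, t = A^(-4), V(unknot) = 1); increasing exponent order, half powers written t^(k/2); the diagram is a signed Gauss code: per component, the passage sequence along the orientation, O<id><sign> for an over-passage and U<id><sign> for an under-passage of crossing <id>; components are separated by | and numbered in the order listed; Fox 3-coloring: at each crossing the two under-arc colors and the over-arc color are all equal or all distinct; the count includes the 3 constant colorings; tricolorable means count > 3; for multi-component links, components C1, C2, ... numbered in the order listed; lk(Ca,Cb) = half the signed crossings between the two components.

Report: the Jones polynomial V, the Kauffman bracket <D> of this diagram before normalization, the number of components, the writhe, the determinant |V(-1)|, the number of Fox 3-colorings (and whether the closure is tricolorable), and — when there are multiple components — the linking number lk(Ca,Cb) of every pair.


V = t^-5 + 2t^-3 + t^-1
<D> = A^-8 + 2 + A^8 (w = -4)
3 components over 10 crossings, w = -4
lk(C1,C2): -1
lk(C1,C3) = 0
linking number lk(C2,C3) = -1
3 Fox colorings among 3^10, |V(-1)| = 4: not tricolorable
why: w = -4 shifts under R1 moves; the (-A^3)^(4) factor cancels that in V


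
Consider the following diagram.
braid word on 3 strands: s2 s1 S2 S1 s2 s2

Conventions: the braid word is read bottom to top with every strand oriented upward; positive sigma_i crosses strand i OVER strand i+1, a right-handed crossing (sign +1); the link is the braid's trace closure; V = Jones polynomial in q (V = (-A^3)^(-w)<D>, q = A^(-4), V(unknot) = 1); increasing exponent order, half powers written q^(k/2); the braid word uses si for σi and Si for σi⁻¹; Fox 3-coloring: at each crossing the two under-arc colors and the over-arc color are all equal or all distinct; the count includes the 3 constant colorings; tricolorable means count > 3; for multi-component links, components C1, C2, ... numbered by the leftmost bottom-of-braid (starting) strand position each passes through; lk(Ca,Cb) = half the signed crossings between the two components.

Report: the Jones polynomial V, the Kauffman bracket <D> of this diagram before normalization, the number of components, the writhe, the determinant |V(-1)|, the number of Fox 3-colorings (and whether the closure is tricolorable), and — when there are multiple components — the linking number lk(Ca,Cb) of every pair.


V = q + q^3 - q^4
<D> = -A^-10 + A^-6 + A^2 (w = +2)
1 component over 6 crossings, w = +2
9 Fox colorings among 3^6, |V(-1)| = 3: tricolorable
why: det 3 = |V(-1)|; divisible by 3, so tricolorable


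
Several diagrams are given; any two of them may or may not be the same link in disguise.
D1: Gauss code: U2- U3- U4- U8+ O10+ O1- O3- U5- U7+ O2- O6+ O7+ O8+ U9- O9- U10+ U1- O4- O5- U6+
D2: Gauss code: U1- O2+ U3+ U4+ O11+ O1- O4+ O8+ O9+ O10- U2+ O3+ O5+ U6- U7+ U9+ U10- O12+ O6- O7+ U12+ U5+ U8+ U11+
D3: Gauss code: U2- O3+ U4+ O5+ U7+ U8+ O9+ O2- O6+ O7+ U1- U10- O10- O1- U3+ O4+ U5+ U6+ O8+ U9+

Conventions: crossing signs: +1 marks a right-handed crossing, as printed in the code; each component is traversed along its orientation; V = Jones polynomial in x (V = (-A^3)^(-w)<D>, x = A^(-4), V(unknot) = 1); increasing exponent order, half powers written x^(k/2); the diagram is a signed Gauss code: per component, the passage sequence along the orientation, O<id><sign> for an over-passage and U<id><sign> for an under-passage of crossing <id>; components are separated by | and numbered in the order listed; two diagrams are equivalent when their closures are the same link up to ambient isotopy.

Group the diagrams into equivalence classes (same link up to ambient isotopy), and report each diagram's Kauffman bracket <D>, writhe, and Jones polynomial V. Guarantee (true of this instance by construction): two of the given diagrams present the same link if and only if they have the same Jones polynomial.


classes: {D1} | {D2} | {D3}
V(D1) = 1  [10 crossings, <D> = A^-6, w = -2]
D2 (bracket -A^2 + A^6 + A^14; 12 crossings at w = +6): V = x + x^3 - x^4
D3 (bracket -A^-16 + A^-12 - A^-8 + A^-4 + A^4; 10 crossings at w = +4): V = x^2 + x^4 - x^5 + x^6 - x^7
note: comparing 3 Jones polynomials yields 3 groups


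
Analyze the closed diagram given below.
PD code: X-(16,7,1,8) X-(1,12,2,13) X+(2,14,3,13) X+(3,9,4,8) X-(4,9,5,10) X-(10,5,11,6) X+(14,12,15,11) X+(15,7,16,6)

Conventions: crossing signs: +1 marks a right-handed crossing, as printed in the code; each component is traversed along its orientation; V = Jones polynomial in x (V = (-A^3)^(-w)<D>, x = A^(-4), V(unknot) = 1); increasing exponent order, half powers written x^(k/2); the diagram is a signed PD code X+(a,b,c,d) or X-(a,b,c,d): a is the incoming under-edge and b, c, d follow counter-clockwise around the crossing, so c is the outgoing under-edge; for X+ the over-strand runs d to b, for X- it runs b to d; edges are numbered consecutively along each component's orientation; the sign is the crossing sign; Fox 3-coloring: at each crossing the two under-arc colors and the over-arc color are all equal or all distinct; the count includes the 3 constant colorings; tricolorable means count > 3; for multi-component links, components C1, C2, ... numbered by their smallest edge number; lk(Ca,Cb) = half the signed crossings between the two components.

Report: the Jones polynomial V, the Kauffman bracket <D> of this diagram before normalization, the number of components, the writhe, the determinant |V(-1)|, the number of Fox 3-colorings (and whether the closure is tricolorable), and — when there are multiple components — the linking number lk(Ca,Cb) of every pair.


V(x) = 1
bracket: 1, w = 0
1 component, writhe 0, over 8 crossings
det 1, colorings 3 of 3^8 — not tricolorable
observation: det 1 = |V(-1)|; not divisible by 3, so not tricolorable


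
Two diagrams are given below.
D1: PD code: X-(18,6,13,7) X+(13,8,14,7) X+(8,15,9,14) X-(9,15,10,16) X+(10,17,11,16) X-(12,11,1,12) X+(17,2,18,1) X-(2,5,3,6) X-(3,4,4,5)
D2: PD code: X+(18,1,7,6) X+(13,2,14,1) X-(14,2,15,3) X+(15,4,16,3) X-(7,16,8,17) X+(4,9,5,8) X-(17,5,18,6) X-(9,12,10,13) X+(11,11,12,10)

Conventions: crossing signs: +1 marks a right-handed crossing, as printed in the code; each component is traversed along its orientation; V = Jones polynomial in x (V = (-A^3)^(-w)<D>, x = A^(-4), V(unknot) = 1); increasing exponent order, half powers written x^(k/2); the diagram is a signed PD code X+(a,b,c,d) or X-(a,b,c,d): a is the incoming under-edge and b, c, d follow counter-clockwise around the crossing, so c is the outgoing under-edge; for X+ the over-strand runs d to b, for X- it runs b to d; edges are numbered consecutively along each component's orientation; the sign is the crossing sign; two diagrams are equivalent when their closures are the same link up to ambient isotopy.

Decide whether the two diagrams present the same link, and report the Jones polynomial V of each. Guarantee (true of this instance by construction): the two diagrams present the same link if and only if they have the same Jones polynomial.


equivalent: yes
D1 (bracket A^-13 + A^-5; 9 crossings at w = -1): V = -x^(1/2) - x^(5/2)
V(D2) = -x^(1/2) - x^(5/2)  [9 crossings, <D> = A^-7 + A, w = +1]
observation: all 2 diagrams share one V(x), hence one class


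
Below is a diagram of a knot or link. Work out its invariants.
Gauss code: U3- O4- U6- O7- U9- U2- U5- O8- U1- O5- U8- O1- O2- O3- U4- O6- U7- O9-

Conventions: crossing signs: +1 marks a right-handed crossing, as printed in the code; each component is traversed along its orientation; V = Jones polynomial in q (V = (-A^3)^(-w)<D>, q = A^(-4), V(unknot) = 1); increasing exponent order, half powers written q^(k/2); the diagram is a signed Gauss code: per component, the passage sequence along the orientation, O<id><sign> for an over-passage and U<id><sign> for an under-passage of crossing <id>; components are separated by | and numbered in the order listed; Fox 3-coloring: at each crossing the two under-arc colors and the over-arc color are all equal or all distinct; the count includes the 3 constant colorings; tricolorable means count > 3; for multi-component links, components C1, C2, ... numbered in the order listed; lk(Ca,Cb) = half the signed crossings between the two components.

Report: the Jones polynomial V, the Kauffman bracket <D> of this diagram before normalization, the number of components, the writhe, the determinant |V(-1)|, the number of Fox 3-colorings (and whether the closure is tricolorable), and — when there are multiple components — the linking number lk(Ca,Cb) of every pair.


V = q^-11 - 2q^-10 + 2q^-9 - 3q^-8 + 2q^-7 - 2q^-6 + 2q^-5 + q^-3
<D> = -A^-15 - 2A^-7 + 2A^-3 - 2A + 3A^5 - 2A^9 + 2A^13 - A^17 (w = -9)
1 component over 9 crossings, w = -9
9 Fox colorings among 3^9, |V(-1)| = 15: tricolorable
why: det 15 = |V(-1)|; divisible by 3, so tricolorable


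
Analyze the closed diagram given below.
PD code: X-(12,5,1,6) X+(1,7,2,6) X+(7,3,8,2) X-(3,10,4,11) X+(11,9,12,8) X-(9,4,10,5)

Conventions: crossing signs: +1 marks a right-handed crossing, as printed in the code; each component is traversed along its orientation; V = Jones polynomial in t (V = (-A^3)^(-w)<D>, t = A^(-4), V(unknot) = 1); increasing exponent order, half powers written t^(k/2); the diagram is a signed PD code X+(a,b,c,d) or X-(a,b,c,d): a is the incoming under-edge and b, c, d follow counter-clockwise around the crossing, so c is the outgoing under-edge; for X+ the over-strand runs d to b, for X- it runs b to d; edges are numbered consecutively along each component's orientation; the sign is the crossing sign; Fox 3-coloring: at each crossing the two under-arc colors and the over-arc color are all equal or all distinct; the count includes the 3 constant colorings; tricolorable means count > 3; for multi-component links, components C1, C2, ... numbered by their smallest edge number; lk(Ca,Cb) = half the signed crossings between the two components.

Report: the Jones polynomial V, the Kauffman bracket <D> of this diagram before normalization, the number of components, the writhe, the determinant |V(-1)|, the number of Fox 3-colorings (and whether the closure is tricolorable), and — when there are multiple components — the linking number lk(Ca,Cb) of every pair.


V(t) = t^-2 - t^-1 + 1 - t + t^2
bracket: A^-8 - A^-4 + 1 - A^4 + A^8, w = 0
1 component, writhe 0, over 6 crossings
det 5, colorings 3 of 3^6 — not tricolorable
observation: w = 0 (over 6 crossings) is diagram-only; (-A^3)^(0) removes it from V


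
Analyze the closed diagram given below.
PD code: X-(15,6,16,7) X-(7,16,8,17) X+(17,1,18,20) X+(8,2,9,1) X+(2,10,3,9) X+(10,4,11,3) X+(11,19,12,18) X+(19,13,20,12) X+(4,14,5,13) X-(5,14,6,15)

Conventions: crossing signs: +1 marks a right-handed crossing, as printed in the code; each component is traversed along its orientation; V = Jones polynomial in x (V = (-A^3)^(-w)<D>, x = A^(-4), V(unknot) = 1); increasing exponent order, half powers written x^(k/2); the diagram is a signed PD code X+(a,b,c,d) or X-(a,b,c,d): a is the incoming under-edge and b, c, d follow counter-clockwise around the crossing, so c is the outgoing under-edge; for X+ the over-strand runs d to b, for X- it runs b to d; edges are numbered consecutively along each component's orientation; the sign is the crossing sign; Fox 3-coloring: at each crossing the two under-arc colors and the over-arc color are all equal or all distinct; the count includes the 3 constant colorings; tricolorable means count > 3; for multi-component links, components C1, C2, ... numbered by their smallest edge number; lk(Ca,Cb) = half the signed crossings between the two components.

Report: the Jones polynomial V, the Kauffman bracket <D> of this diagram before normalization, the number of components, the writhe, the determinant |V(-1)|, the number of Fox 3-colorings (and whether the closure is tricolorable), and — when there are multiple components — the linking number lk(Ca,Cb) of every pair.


Jones polynomial: V(x) = 2x - 2x^2 + 3x^3 - 3x^4 + 2x^5 - 2x^6 + x^7
<D> = A^-16 - 2A^-12 + 2A^-8 - 3A^-4 + 3 - 2A^4 + 2A^8; writhe +4
components 1, writhe +4 (10 crossings)
3-colorings: 9 of 3^10, det 15 — tricolorable
note: V spans 6 powers of x: at least 6 crossings in any diagram


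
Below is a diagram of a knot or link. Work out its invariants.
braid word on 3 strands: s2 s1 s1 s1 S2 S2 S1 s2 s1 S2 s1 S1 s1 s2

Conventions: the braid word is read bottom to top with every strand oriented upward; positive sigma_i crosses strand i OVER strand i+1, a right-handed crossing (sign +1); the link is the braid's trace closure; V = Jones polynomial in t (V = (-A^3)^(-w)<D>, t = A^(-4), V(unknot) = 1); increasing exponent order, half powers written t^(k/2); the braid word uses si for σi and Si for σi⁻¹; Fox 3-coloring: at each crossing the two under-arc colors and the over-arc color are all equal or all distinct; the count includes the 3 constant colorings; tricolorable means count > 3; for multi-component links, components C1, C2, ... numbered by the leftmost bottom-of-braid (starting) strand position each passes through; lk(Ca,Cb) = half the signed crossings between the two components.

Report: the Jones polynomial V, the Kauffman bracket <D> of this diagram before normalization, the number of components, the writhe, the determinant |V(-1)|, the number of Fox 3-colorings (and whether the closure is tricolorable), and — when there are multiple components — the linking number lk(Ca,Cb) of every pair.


V(t) = -1 + 3t - 3t^2 + 5t^3 - 5t^4 + 4t^5 - 3t^6 + 2t^7 - t^8
bracket: -A^-20 + 2A^-16 - 3A^-12 + 4A^-8 - 5A^-4 + 5 - 3A^4 + 3A^8 - A^12, w = +4
1 component, writhe +4, over 14 crossings
det 27, colorings 9 of 3^14 — tricolorable
observation: det 27 = |V(-1)|; divisible by 3, so tricolorable


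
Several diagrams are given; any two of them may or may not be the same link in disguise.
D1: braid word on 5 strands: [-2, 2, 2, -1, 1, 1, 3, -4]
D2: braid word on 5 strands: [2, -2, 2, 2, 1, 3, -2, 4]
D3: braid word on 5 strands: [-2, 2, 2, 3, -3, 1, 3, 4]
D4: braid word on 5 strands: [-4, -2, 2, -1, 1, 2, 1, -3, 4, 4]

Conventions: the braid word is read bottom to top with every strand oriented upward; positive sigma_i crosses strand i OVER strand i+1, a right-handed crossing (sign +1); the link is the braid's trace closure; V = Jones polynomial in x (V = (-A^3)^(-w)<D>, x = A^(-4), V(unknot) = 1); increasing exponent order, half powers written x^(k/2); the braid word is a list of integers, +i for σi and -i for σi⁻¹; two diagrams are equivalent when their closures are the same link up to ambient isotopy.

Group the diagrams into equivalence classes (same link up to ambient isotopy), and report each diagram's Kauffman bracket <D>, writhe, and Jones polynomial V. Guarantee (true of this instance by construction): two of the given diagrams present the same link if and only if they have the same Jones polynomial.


equivalence classes: {D1, D2, D3, D4}
D1 (bracket A^6; 8 crossings at w = +2): V = 1
D2 (bracket A^12; 8 crossings at w = +4): V = 1
V(D3) = 1  [8 crossings, <D> = A^12, w = +4]
V(D4) = 1  (w +2, c 10, <D> = A^6)
key observation: one V(x) for all 4 diagrams — one class (guaranteed)


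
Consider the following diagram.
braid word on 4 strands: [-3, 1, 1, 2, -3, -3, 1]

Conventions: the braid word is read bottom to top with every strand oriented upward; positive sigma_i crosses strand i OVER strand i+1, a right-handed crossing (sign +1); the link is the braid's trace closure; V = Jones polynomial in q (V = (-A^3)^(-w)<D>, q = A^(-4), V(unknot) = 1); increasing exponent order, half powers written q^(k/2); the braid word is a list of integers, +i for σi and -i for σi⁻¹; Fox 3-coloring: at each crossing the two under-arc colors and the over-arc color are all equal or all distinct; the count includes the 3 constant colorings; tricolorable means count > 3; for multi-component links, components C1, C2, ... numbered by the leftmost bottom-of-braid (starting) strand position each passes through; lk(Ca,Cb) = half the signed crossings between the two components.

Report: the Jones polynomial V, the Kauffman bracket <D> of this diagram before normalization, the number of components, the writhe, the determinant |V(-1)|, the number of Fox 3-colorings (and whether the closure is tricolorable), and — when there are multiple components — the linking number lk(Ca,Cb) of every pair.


V = -q^-3 + q^-2 - q^-1 + 3 - q + q^2 - q^3
<D> = A^-9 - A^-5 + A^-1 - 3A^3 + A^7 - A^11 + A^15 (w = +1)
1 component over 7 crossings, w = +1
27 Fox colorings among 3^7, |V(-1)| = 9: tricolorable
why: palindromic: swapping q for 1/q fixes V


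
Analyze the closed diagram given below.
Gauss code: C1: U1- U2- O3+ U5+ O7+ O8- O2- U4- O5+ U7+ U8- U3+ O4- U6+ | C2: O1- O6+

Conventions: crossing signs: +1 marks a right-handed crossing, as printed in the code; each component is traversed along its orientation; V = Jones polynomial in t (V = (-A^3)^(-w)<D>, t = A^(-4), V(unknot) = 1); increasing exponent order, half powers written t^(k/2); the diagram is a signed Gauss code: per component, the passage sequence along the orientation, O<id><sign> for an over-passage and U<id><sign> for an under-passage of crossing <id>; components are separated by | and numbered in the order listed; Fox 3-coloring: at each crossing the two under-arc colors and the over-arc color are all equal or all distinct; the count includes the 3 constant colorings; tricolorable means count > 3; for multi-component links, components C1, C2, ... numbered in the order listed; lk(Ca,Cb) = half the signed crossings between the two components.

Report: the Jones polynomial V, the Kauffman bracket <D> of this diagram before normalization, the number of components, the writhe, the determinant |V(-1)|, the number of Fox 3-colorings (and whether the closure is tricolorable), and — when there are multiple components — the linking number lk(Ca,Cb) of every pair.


Jones polynomial: V(t) = -t^(-5/2) - t^(5/2)
<D> = -A^-10 - A^10; writhe 0
components 2, writhe 0 (8 crossings)
linking number lk(C1,C2) = 0
3-colorings: 9 of 3^9, det 0 — tricolorable
note: span 5 respects span(V) <= c + mu - 1 = 9 for this 2-component diagram


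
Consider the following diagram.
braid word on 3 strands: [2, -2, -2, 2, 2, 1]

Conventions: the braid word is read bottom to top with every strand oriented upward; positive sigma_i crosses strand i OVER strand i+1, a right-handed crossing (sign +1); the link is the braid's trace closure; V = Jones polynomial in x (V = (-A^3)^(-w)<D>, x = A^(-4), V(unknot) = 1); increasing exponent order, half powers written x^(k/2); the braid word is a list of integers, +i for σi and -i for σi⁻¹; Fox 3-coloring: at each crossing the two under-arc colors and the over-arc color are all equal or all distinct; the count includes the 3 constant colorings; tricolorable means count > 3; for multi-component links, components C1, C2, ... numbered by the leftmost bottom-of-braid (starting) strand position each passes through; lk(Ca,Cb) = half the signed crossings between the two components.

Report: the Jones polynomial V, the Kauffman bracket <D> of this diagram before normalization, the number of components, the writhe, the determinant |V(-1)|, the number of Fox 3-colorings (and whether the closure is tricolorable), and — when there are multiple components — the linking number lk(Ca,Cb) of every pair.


Jones polynomial: V(x) = 1
<D> = A^6; writhe +2
components 1, writhe +2 (6 crossings)
3-colorings: 3 of 3^6, det 1 — not tricolorable
note: w = +2 shifts under R1 moves; the (-A^3)^(-2) factor cancels that in V


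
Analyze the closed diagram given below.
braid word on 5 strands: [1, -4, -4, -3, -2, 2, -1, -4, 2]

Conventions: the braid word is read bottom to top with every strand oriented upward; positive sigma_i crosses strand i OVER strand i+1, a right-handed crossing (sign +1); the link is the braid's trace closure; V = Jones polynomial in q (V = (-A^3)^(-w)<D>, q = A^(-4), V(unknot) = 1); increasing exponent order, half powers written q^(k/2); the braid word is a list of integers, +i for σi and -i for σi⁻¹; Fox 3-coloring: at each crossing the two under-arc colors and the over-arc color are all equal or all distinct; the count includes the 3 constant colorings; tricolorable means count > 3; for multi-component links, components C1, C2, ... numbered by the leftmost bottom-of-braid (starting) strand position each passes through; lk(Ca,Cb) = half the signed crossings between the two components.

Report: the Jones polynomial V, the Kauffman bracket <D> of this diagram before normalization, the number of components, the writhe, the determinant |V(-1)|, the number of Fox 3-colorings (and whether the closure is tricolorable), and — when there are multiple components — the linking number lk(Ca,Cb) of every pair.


V(q) = q^(-9/2) - q^(-5/2) - q^(-3/2) - q^(-1/2)
bracket: A^-7 + A^-3 + A - A^9, w = -3
2 components, writhe -3, over 9 crossings
lk(C1,C2) = 0
det 0, colorings 27 of 3^9 — tricolorable
observation: inverse pairs cancel, leaving σ1 σ4⁻¹ σ4⁻¹ σ3⁻¹ σ1⁻¹ σ4⁻¹ σ2


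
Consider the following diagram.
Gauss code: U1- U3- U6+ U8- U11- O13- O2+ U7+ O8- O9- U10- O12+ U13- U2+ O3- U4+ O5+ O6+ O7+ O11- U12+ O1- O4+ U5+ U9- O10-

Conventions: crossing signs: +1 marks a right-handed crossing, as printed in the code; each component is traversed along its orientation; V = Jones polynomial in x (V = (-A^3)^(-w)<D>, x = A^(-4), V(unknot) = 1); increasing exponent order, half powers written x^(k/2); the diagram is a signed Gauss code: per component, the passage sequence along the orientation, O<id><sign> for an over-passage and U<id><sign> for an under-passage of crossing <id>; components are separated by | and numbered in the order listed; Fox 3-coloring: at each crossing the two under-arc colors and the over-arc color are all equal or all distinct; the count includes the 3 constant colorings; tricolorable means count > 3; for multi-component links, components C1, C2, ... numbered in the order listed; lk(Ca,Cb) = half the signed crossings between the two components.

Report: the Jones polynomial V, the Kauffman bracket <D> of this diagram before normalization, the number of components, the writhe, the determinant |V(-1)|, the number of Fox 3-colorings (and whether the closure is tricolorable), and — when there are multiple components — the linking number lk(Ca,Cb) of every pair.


V(x) = -x^-3 + x^-2 - x^-1 + 3 - x + x^2 - x^3
bracket: A^-15 - A^-11 + A^-7 - 3A^-3 + A - A^5 + A^9, w = -1
1 component, writhe -1, over 13 crossings
det 9, colorings 27 of 3^13 — tricolorable
observation: w = -1 shifts under R1 moves; the (-A^3)^(1) factor cancels that in V


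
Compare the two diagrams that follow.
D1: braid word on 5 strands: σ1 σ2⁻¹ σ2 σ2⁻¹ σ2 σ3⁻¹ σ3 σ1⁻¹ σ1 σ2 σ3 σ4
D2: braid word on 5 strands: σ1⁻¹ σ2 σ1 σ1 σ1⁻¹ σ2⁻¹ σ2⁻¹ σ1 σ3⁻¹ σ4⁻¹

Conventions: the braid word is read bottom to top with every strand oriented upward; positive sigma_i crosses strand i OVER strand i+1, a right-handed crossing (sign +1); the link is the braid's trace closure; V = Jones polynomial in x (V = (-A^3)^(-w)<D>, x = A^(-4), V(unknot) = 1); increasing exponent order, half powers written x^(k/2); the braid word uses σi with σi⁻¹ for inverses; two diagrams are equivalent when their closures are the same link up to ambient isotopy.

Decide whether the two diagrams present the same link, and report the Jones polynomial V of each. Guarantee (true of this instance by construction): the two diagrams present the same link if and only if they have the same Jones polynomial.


equivalent: yes
D1 (bracket A^12; 12 crossings at w = +4): V = 1
V(D2) = 1  (w -2, c 10, <D> = A^-6)
key observation: Markov moves rewrite D1 (12 crossings) into D2 (10)


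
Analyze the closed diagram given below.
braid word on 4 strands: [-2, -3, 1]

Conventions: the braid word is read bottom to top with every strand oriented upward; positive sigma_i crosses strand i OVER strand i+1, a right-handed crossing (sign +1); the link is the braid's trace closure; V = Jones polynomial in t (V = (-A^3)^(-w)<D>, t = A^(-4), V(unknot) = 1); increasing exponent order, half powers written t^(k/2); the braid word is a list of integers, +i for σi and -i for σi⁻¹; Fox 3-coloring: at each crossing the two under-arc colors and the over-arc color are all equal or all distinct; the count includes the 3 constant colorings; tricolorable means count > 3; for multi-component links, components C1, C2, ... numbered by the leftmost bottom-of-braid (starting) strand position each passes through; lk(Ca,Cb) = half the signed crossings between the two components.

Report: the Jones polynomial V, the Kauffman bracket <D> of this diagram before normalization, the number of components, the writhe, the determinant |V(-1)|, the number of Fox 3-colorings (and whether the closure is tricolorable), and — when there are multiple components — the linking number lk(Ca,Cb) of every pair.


Jones polynomial: V(t) = 1
<D> = -A^-3; writhe -1
components 1, writhe -1 (3 crossings)
3-colorings: 3 of 3^3, det 1 — not tricolorable
note: w = -1 (over 3 crossings) is diagram-only; (-A^3)^(1) removes it from V


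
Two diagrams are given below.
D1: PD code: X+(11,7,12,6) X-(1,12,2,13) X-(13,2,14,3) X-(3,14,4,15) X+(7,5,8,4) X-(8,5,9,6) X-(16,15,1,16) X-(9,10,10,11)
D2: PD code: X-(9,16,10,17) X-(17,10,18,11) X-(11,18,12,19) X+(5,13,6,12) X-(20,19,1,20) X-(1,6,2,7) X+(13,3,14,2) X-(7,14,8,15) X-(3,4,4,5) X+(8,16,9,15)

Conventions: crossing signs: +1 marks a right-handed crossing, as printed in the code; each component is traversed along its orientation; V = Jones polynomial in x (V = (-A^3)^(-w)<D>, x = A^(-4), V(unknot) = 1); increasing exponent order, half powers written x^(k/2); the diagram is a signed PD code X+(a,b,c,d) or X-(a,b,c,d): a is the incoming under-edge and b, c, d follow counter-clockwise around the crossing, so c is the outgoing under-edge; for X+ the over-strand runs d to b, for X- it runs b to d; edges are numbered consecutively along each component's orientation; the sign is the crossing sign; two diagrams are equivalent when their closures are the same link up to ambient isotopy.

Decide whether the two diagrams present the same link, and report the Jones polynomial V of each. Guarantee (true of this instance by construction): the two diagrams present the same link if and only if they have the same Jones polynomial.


equivalent: no
V(D1) = -x^-4 + x^-3 + x^-1  (w -4, c 8, <D> = A^-8 + 1 - A^4)
V(D2) = x^-5 - 2x^-4 + 2x^-3 - 2x^-2 + 2x^-1 - 1 + x  (w -4, c 10, <D> = A^-16 - A^-12 + 2A^-8 - 2A^-4 + 2 - 2A^4 + A^8)
why: V(x) takes 2 values over 2 diagrams, fixing the grouping


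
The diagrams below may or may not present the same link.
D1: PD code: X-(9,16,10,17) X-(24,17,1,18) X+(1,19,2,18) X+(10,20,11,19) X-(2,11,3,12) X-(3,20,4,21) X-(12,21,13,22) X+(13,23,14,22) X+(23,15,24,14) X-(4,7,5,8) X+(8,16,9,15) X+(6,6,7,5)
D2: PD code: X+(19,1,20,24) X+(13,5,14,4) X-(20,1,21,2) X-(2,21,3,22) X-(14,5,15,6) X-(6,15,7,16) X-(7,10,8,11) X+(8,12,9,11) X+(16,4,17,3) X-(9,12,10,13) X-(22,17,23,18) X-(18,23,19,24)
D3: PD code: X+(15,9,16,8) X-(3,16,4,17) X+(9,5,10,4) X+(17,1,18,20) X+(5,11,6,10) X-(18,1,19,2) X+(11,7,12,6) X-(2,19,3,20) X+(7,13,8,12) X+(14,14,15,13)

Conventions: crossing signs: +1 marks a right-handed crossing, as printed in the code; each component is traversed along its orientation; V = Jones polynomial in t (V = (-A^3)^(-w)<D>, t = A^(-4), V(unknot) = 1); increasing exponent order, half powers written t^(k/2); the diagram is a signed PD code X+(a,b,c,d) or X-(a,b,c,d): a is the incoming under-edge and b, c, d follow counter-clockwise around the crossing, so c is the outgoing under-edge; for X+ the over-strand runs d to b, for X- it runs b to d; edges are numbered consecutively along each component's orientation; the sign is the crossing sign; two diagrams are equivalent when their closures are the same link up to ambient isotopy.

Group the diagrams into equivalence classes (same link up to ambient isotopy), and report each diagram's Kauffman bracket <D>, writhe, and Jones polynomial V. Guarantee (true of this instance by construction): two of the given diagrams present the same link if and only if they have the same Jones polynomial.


grouping into links: {D1} | {D2} | {D3}
V(D1) = 1  (w 0, c 12, <D> = 1)
V(D2) = -t^-4 + t^-3 + t^-1  (w -4, c 12, <D> = A^-8 + 1 - A^4)
V(D3) = t^2 + t^4 - t^5 + t^6 - t^7  [10 crossings, <D> = -A^-16 + A^-12 - A^-8 + A^-4 + A^4, w = +4]
why: 3 values of V(t) split the 3 diagrams


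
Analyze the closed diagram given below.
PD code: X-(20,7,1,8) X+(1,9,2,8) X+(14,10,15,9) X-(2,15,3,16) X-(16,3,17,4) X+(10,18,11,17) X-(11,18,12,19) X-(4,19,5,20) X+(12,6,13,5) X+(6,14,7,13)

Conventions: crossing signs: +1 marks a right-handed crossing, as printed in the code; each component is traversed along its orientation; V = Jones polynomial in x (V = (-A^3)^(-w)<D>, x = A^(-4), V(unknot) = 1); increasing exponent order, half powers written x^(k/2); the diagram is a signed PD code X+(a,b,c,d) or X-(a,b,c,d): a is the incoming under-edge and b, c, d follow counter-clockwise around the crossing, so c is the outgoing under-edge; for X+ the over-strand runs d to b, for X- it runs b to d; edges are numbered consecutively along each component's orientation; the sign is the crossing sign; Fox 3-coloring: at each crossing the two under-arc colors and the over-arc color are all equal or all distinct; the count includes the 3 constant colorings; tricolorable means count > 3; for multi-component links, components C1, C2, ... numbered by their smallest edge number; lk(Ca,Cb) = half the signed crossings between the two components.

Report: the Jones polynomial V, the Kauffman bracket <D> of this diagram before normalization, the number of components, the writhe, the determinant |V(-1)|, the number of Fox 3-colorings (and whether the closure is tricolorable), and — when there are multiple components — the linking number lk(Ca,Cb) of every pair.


V(x) = -x^-3 + x^-2 - x^-1 + 3 - x + x^2 - x^3
bracket: -A^-12 + A^-8 - A^-4 + 3 - A^4 + A^8 - A^12, w = 0
1 component, writhe 0, over 10 crossings
det 9, colorings 27 of 3^10 — tricolorable
observation: V spans 6 powers of x: at least 6 crossings in any diagram


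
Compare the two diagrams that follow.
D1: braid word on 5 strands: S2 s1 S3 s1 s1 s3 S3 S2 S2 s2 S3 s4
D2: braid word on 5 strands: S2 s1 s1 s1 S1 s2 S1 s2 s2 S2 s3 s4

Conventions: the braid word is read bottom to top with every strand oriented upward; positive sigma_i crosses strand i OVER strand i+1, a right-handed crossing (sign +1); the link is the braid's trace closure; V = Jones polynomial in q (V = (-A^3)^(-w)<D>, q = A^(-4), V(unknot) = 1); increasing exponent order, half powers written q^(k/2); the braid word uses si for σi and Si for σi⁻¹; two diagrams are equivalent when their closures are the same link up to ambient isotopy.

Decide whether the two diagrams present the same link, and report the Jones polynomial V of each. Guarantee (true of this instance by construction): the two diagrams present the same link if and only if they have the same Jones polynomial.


equivalent: no
D1 (bracket -A^-12 + A^-8 - A^-4 + 3 - A^4 + A^8 - A^12; 12 crossings at w = 0): V = -q^-3 + q^-2 - q^-1 + 3 - q + q^2 - q^3
D2 (bracket A^12; 12 crossings at w = +4): V = 1
key observation: comparing 2 Jones polynomials yields 2 groups
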